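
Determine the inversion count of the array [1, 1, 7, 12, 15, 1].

Finding inversions in [1, 1, 7, 12, 15, 1]:

(2, 5): arr[2]=7 > arr[5]=1
(3, 5): arr[3]=12 > arr[5]=1
(4, 5): arr[4]=15 > arr[5]=1

Total inversions: 3

The array has 3 inversion(s): (2,5), (3,5), (4,5). Each pair (i,j) satisfies i < j and arr[i] > arr[j].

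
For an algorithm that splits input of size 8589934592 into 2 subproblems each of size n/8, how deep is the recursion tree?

For divide and conquer with division factor 8:

Problem sizes at each level:
Level 0: 8589934592
Level 1: 1073741824
Level 2: 134217728
Level 3: 16777216
Level 4: 2097152
Level 5: 262144
Level 6: 32768
Level 7: 4096
Level 8: 512
Level 9: 64
Level 10: 8
Level 11: 1

The root is level 0 and the size-1 base case is level 11 (the tree spans levels 0 through 11, i.e. 12 levels counting the root), so the depth is the number of divisions: log_8(8589934592) = 11

The recursion tree depth is log_8(8589934592) = 11. At each level, the problem size is divided by 8, so it takes 11 divisions to reduce to a base case of size 1. The algorithm makes 2 recursive calls at each level.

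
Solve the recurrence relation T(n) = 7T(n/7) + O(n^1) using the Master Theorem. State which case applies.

Master Theorem for T(n) = 7T(n/7) + O(n^1):

a = 7, b = 7, c = 1
log_b(a) = log_7(7) = 1.0000

Case 2: c = 1 = log_7(7) = 1.0000
T(n) = O(n^1 log n) = O(n log n)

For T(n) = 7T(n/7) + O(n^1): log_7(7) = 1.0000. This is Case 2 of the Master Theorem (c = log_b(a), equal work at all levels), giving O(n log n).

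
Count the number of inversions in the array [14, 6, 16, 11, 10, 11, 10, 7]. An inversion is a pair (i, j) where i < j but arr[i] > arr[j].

Finding inversions in [14, 6, 16, 11, 10, 11, 10, 7]:

(0, 1): arr[0]=14 > arr[1]=6
(0, 3): arr[0]=14 > arr[3]=11
(0, 4): arr[0]=14 > arr[4]=10
(0, 5): arr[0]=14 > arr[5]=11
(0, 6): arr[0]=14 > arr[6]=10
(0, 7): arr[0]=14 > arr[7]=7
(2, 3): arr[2]=16 > arr[3]=11
(2, 4): arr[2]=16 > arr[4]=10
(2, 5): arr[2]=16 > arr[5]=11
(2, 6): arr[2]=16 > arr[6]=10
(2, 7): arr[2]=16 > arr[7]=7
(3, 4): arr[3]=11 > arr[4]=10
(3, 6): arr[3]=11 > arr[6]=10
(3, 7): arr[3]=11 > arr[7]=7
(4, 7): arr[4]=10 > arr[7]=7
(5, 6): arr[5]=11 > arr[6]=10
(5, 7): arr[5]=11 > arr[7]=7
(6, 7): arr[6]=10 > arr[7]=7

Total inversions: 18

The array has 18 inversion(s): (0,1), (0,3), (0,4), (0,5), (0,6), (0,7), (2,3), (2,4), (2,5), (2,6), (2,7), (3,4), (3,6), (3,7), (4,7), (5,6), (5,7), (6,7). Each pair (i,j) satisfies i < j and arr[i] > arr[j].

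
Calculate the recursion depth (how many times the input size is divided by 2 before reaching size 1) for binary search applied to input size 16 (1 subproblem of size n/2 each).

For divide and conquer with division factor 2:

Problem sizes at each level:
Level 0: 16
Level 1: 8
Level 2: 4
Level 3: 2
Level 4: 1

The root is level 0 and the size-1 base case is level 4 (the tree spans levels 0 through 4, i.e. 5 levels counting the root), so the depth is the number of divisions: log_2(16) = 4

The recursion tree depth is log_2(16) = 4. At each level, the problem size is divided by 2, so it takes 4 divisions to reduce to a base case of size 1. The algorithm makes 1 recursive call at each level.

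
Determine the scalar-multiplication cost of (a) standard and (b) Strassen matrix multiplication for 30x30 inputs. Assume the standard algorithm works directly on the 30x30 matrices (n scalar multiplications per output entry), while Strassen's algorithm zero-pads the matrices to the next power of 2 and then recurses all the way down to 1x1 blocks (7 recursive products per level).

Matrix multiplication for 30x30 matrices:

Strassen's algorithm requires power-of-2 dimensions. Pad 30x30 to 32x32 (next power of 2).

Standard algorithm: 30^3 = 27000 multiplications
Strassen's algorithm: 7^(log2(32)) = 7^5 = 16807 multiplications
Savings: 27000 - 16807 = 10193 multiplications

Standard: 27000 multiplications (30^3). Strassen: 16807 multiplications (7^5, after padding to 32x32). Strassen reduces 8 recursive multiplications to 7 at each level.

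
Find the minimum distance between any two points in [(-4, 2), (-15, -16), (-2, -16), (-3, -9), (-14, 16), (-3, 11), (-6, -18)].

Computing all pairwise distances among 7 points:

d((-4, 2), (-15, -16)) = 21.095
d((-4, 2), (-2, -16)) = 18.1108
d((-4, 2), (-3, -9)) = 11.0454
d((-4, 2), (-14, 16)) = 17.2047
d((-4, 2), (-3, 11)) = 9.0554
d((-4, 2), (-6, -18)) = 20.0998
d((-15, -16), (-2, -16)) = 13.0
d((-15, -16), (-3, -9)) = 13.8924
d((-15, -16), (-14, 16)) = 32.0156
d((-15, -16), (-3, 11)) = 29.5466
d((-15, -16), (-6, -18)) = 9.2195
d((-2, -16), (-3, -9)) = 7.0711
d((-2, -16), (-14, 16)) = 34.176
d((-2, -16), (-3, 11)) = 27.0185
d((-2, -16), (-6, -18)) = 4.4721 <-- minimum
d((-3, -9), (-14, 16)) = 27.313
d((-3, -9), (-3, 11)) = 20.0
d((-3, -9), (-6, -18)) = 9.4868
d((-14, 16), (-3, 11)) = 12.083
d((-14, 16), (-6, -18)) = 34.9285
d((-3, 11), (-6, -18)) = 29.1548

Closest pair: (-2, -16) and (-6, -18) with distance 4.4721

The closest pair is (-2, -16) and (-6, -18) with Euclidean distance 4.4721. For 7 points, brute-force pairwise comparison is shown above. For large n, the divide-and-conquer algorithm (sort by x, recurse on halves, check the dividing strip) achieves O(n log n).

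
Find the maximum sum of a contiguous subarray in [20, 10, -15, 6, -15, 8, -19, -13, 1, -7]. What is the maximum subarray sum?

Using Kadane's algorithm on [20, 10, -15, 6, -15, 8, -19, -13, 1, -7]:

Scanning through the array:
Position 1 (value 10): max_ending_here = 30, max_so_far = 30
Position 2 (value -15): max_ending_here = 15, max_so_far = 30
Position 3 (value 6): max_ending_here = 21, max_so_far = 30
Position 4 (value -15): max_ending_here = 6, max_so_far = 30
Position 5 (value 8): max_ending_here = 14, max_so_far = 30
Position 6 (value -19): max_ending_here = -5, max_so_far = 30
Position 7 (value -13): max_ending_here = -13, max_so_far = 30
Position 8 (value 1): max_ending_here = 1, max_so_far = 30
Position 9 (value -7): max_ending_here = -6, max_so_far = 30

Maximum subarray: [20, 10]
Maximum sum: 30

The maximum subarray is [20, 10] with sum 30. This subarray runs from index 0 to index 1.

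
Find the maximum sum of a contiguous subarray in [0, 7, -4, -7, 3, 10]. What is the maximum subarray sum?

Using Kadane's algorithm on [0, 7, -4, -7, 3, 10]:

Scanning through the array:
Position 1 (value 7): max_ending_here = 7, max_so_far = 7
Position 2 (value -4): max_ending_here = 3, max_so_far = 7
Position 3 (value -7): max_ending_here = -4, max_so_far = 7
Position 4 (value 3): max_ending_here = 3, max_so_far = 7
Position 5 (value 10): max_ending_here = 13, max_so_far = 13

Maximum subarray: [3, 10]
Maximum sum: 13

The maximum subarray is [3, 10] with sum 13. This subarray runs from index 4 to index 5.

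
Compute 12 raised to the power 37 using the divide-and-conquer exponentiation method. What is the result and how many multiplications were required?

Computing 12^37 by squaring (build up from 12^1; each line after the first costs one multiplication):

12^1 = 12
12^2 = (12^1)^2 = 12^2 = 144
12^4 = (12^2)^2 = 144^2 = 20736
12^8 = (12^4)^2 = 20736^2 = 429981696
12^9 = 12 * 12^8 = 12 * 429981696 = 5159780352
12^18 = (12^9)^2 = 5159780352^2 = 26623333280885243904
12^36 = (12^18)^2 = 26623333280885243904^2 = 708801874985091845381344307009569161216
12^37 = 12 * 12^36 = 12 * 708801874985091845381344307009569161216 = 8505622499821102144576131684114829934592

Result: 8505622499821102144576131684114829934592
Multiplications needed: 7 (7 lines after 12^1)

12^37 = 8505622499821102144576131684114829934592. Using exponentiation by squaring, this requires 7 multiplications. The key idea: if the exponent is even, square the half-power; if odd, multiply by the base once.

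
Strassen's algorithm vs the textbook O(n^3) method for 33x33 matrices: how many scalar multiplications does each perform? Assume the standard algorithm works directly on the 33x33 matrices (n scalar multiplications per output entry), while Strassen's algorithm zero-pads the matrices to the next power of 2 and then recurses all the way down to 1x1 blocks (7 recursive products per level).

Matrix multiplication for 33x33 matrices:

Strassen's algorithm requires power-of-2 dimensions. Pad 33x33 to 64x64 (next power of 2).

Standard algorithm: 33^3 = 35937 multiplications
Strassen's algorithm: 7^(log2(64)) = 7^6 = 117649 multiplications
Difference: 35937 - 117649 = -81712 (Strassen uses MORE here due to padding overhead — for small or just-over-power-of-2 n, padding can outweigh the per-level savings)

Standard: 35937 multiplications (33^3). Strassen: 117649 multiplications (7^6, after padding to 64x64). Strassen reduces 8 recursive multiplications to 7 at each level.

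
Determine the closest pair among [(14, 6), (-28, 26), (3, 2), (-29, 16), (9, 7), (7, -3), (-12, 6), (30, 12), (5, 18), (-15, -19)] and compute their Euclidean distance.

Computing all pairwise distances among 10 points:

d((14, 6), (-28, 26)) = 46.5188
d((14, 6), (3, 2)) = 11.7047
d((14, 6), (-29, 16)) = 44.1475
d((14, 6), (9, 7)) = 5.099 <-- minimum
d((14, 6), (7, -3)) = 11.4018
d((14, 6), (-12, 6)) = 26.0
d((14, 6), (30, 12)) = 17.088
d((14, 6), (5, 18)) = 15.0
d((14, 6), (-15, -19)) = 38.2884
d((-28, 26), (3, 2)) = 39.2046
d((-28, 26), (-29, 16)) = 10.0499
d((-28, 26), (9, 7)) = 41.5933
d((-28, 26), (7, -3)) = 45.4533
d((-28, 26), (-12, 6)) = 25.6125
d((-28, 26), (30, 12)) = 59.6657
d((-28, 26), (5, 18)) = 33.9559
d((-28, 26), (-15, -19)) = 46.8402
d((3, 2), (-29, 16)) = 34.9285
d((3, 2), (9, 7)) = 7.8102
d((3, 2), (7, -3)) = 6.4031
d((3, 2), (-12, 6)) = 15.5242
d((3, 2), (30, 12)) = 28.7924
d((3, 2), (5, 18)) = 16.1245
d((3, 2), (-15, -19)) = 27.6586
d((-29, 16), (9, 7)) = 39.0512
d((-29, 16), (7, -3)) = 40.7063
d((-29, 16), (-12, 6)) = 19.7231
d((-29, 16), (30, 12)) = 59.1354
d((-29, 16), (5, 18)) = 34.0588
d((-29, 16), (-15, -19)) = 37.6962
d((9, 7), (7, -3)) = 10.198
d((9, 7), (-12, 6)) = 21.0238
d((9, 7), (30, 12)) = 21.587
d((9, 7), (5, 18)) = 11.7047
d((9, 7), (-15, -19)) = 35.3836
d((7, -3), (-12, 6)) = 21.0238
d((7, -3), (30, 12)) = 27.4591
d((7, -3), (5, 18)) = 21.095
d((7, -3), (-15, -19)) = 27.2029
d((-12, 6), (30, 12)) = 42.4264
d((-12, 6), (5, 18)) = 20.8087
d((-12, 6), (-15, -19)) = 25.1794
d((30, 12), (5, 18)) = 25.7099
d((30, 12), (-15, -19)) = 54.6443
d((5, 18), (-15, -19)) = 42.0595

Closest pair: (14, 6) and (9, 7) with distance 5.099

The closest pair is (14, 6) and (9, 7) with Euclidean distance 5.099. For 10 points, brute-force pairwise comparison is shown above. For large n, the divide-and-conquer algorithm (sort by x, recurse on halves, check the dividing strip) achieves O(n log n).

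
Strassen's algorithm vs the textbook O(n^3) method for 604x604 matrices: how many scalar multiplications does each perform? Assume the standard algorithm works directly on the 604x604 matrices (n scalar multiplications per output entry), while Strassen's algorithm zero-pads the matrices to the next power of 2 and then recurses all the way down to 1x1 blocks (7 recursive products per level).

Matrix multiplication for 604x604 matrices:

Strassen's algorithm requires power-of-2 dimensions. Pad 604x604 to 1024x1024 (next power of 2).

Standard algorithm: 604^3 = 220348864 multiplications
Strassen's algorithm: 7^(log2(1024)) = 7^10 = 282475249 multiplications
Difference: 220348864 - 282475249 = -62126385 (Strassen uses MORE here due to padding overhead — for small or just-over-power-of-2 n, padding can outweigh the per-level savings)

Standard: 220348864 multiplications (604^3). Strassen: 282475249 multiplications (7^10, after padding to 1024x1024). Strassen reduces 8 recursive multiplications to 7 at each level.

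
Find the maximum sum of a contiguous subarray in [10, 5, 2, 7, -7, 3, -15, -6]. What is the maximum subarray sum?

Using Kadane's algorithm on [10, 5, 2, 7, -7, 3, -15, -6]:

Scanning through the array:
Position 1 (value 5): max_ending_here = 15, max_so_far = 15
Position 2 (value 2): max_ending_here = 17, max_so_far = 17
Position 3 (value 7): max_ending_here = 24, max_so_far = 24
Position 4 (value -7): max_ending_here = 17, max_so_far = 24
Position 5 (value 3): max_ending_here = 20, max_so_far = 24
Position 6 (value -15): max_ending_here = 5, max_so_far = 24
Position 7 (value -6): max_ending_here = -1, max_so_far = 24

Maximum subarray: [10, 5, 2, 7]
Maximum sum: 24

The maximum subarray is [10, 5, 2, 7] with sum 24. This subarray runs from index 0 to index 3.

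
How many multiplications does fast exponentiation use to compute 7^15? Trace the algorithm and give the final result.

Computing 7^15 by squaring (build up from 7^1; each line after the first costs one multiplication):

7^1 = 7
7^2 = (7^1)^2 = 7^2 = 49
7^3 = 7 * 7^2 = 7 * 49 = 343
7^6 = (7^3)^2 = 343^2 = 117649
7^7 = 7 * 7^6 = 7 * 117649 = 823543
7^14 = (7^7)^2 = 823543^2 = 678223072849
7^15 = 7 * 7^14 = 7 * 678223072849 = 4747561509943

Result: 4747561509943
Multiplications needed: 6 (6 lines after 7^1)

7^15 = 4747561509943. Using exponentiation by squaring, this requires 6 multiplications. The key idea: if the exponent is even, square the half-power; if odd, multiply by the base once.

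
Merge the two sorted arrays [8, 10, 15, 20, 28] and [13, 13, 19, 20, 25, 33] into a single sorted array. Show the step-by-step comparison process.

Merging process:

Compare 8 vs 13: take 8 from left. Merged: [8]
Compare 10 vs 13: take 10 from left. Merged: [8, 10]
Compare 15 vs 13: take 13 from right. Merged: [8, 10, 13]
Compare 15 vs 13: take 13 from right. Merged: [8, 10, 13, 13]
Compare 15 vs 19: take 15 from left. Merged: [8, 10, 13, 13, 15]
Compare 20 vs 19: take 19 from right. Merged: [8, 10, 13, 13, 15, 19]
Compare 20 vs 20: take 20 from left. Merged: [8, 10, 13, 13, 15, 19, 20]
Compare 28 vs 20: take 20 from right. Merged: [8, 10, 13, 13, 15, 19, 20, 20]
Compare 28 vs 25: take 25 from right. Merged: [8, 10, 13, 13, 15, 19, 20, 20, 25]
Compare 28 vs 33: take 28 from left. Merged: [8, 10, 13, 13, 15, 19, 20, 20, 25, 28]
Append remaining from right: [33]. Merged: [8, 10, 13, 13, 15, 19, 20, 20, 25, 28, 33]

Final merged array: [8, 10, 13, 13, 15, 19, 20, 20, 25, 28, 33]
Total comparisons: 10

The merged array is [8, 10, 13, 13, 15, 19, 20, 20, 25, 28, 33], requiring 10 comparisons. The merge step runs in O(n) time where n is the total number of elements.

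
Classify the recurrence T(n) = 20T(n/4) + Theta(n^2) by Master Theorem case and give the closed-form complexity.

Master Theorem for T(n) = 20T(n/4) + O(n^2):

a = 20, b = 4, c = 2
log_b(a) = log_4(20) = 2.1610

Case 1: c = 2 < log_4(20) = 2.1610
T(n) = O(n^(log_4 20))

For T(n) = 20T(n/4) + O(n^2): log_4(20) = 2.1610. This is Case 1 of the Master Theorem (c < log_b(a), work dominated by leaves), giving O(n^(log_4 20)).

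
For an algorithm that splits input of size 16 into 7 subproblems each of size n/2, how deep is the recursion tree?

For divide and conquer with division factor 2:

Problem sizes at each level:
Level 0: 16
Level 1: 8
Level 2: 4
Level 3: 2
Level 4: 1

The root is level 0 and the size-1 base case is level 4 (the tree spans levels 0 through 4, i.e. 5 levels counting the root), so the depth is the number of divisions: log_2(16) = 4

The recursion tree depth is log_2(16) = 4. At each level, the problem size is divided by 2, so it takes 4 divisions to reduce to a base case of size 1. The algorithm makes 7 recursive calls at each level.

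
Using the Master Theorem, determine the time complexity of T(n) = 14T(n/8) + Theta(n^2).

Master Theorem for T(n) = 14T(n/8) + O(n^2):

a = 14, b = 8, c = 2
log_b(a) = log_8(14) = 1.2691

Case 3: c = 2 > log_8(14) = 1.2691
T(n) = O(n^2) = O(n^2)

For T(n) = 14T(n/8) + O(n^2): log_8(14) = 1.2691. This is Case 3 of the Master Theorem (c > log_b(a), work dominated by root), giving O(n^2).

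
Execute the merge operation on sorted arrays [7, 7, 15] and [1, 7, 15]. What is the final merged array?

Merging process:

Compare 7 vs 1: take 1 from right. Merged: [1]
Compare 7 vs 7: take 7 from left. Merged: [1, 7]
Compare 7 vs 7: take 7 from left. Merged: [1, 7, 7]
Compare 15 vs 7: take 7 from right. Merged: [1, 7, 7, 7]
Compare 15 vs 15: take 15 from left. Merged: [1, 7, 7, 7, 15]
Append remaining from right: [15]. Merged: [1, 7, 7, 7, 15, 15]

Final merged array: [1, 7, 7, 7, 15, 15]
Total comparisons: 5

The merged array is [1, 7, 7, 7, 15, 15], requiring 5 comparisons. The merge step runs in O(n) time where n is the total number of elements.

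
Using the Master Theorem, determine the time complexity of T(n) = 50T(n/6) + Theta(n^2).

Master Theorem for T(n) = 50T(n/6) + O(n^2):

a = 50, b = 6, c = 2
log_b(a) = log_6(50) = 2.1833

Case 1: c = 2 < log_6(50) = 2.1833
T(n) = O(n^(log_6 50))

For T(n) = 50T(n/6) + O(n^2): log_6(50) = 2.1833. This is Case 1 of the Master Theorem (c < log_b(a), work dominated by leaves), giving O(n^(log_6 50)).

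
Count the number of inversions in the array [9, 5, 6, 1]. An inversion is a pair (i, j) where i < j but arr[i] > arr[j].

Finding inversions in [9, 5, 6, 1]:

(0, 1): arr[0]=9 > arr[1]=5
(0, 2): arr[0]=9 > arr[2]=6
(0, 3): arr[0]=9 > arr[3]=1
(1, 3): arr[1]=5 > arr[3]=1
(2, 3): arr[2]=6 > arr[3]=1

Total inversions: 5

The array has 5 inversion(s): (0,1), (0,2), (0,3), (1,3), (2,3). Each pair (i,j) satisfies i < j and arr[i] > arr[j].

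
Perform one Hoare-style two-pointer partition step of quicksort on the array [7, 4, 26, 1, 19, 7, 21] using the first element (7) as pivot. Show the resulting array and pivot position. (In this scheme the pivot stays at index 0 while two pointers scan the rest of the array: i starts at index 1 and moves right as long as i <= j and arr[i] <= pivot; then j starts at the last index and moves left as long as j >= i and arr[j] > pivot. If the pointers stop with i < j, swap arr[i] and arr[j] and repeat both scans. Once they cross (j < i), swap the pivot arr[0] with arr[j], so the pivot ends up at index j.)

Hoare-style two-pointer partition with pivot = 7:

Initial array: [7, 4, 26, 1, 19, 7, 21]

Pointers start at i = 1, j = 6.
i stops at index 2 (arr[2]=26 > 7), j stops at index 5 (arr[5]=7 <= 7): swap arr[2] and arr[5], array becomes [7, 4, 7, 1, 19, 26, 21]
i ends at 4, j ends at 3: the pointers have crossed (j < i), so scanning stops.

Swap pivot arr[0] with arr[3] to place pivot at position 3: [1, 4, 7, 7, 19, 26, 21]
Pivot position: 3

After partitioning with pivot 7, the array becomes [1, 4, 7, 7, 19, 26, 21]. The pivot is placed at index 3. All elements to the left of the pivot are <= 7, and all elements to the right are > 7.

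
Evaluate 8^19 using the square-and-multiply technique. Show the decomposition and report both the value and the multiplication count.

Computing 8^19 by squaring (build up from 8^1; each line after the first costs one multiplication):

8^1 = 8
8^2 = (8^1)^2 = 8^2 = 64
8^4 = (8^2)^2 = 64^2 = 4096
8^8 = (8^4)^2 = 4096^2 = 16777216
8^9 = 8 * 8^8 = 8 * 16777216 = 134217728
8^18 = (8^9)^2 = 134217728^2 = 18014398509481984
8^19 = 8 * 8^18 = 8 * 18014398509481984 = 144115188075855872

Result: 144115188075855872
Multiplications needed: 6 (6 lines after 8^1)

8^19 = 144115188075855872. Using exponentiation by squaring, this requires 6 multiplications. The key idea: if the exponent is even, square the half-power; if odd, multiply by the base once.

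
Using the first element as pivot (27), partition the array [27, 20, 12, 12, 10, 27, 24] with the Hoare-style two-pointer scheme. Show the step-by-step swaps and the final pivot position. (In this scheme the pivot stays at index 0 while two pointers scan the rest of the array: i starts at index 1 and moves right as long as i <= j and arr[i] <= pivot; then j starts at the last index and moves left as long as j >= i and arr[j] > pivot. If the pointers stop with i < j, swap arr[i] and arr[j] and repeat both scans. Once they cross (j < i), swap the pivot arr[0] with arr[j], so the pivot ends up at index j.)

Hoare-style two-pointer partition with pivot = 27:

Initial array: [27, 20, 12, 12, 10, 27, 24]

Pointers start at i = 1, j = 6.
i ends at 7, j ends at 6: the pointers have crossed (j < i), so scanning stops.

Swap pivot arr[0] with arr[6] to place pivot at position 6: [24, 20, 12, 12, 10, 27, 27]
Pivot position: 6

After partitioning with pivot 27, the array becomes [24, 20, 12, 12, 10, 27, 27]. The pivot is placed at index 6. All elements to the left of the pivot are <= 27, and all elements to the right are > 27.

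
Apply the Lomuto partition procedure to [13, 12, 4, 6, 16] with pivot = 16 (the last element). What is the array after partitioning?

Lomuto partition with pivot = 16:

Initial array: [13, 12, 4, 6, 16]

arr[0]=13 <= 16: swap with position 0, array becomes [13, 12, 4, 6, 16]
arr[1]=12 <= 16: swap with position 1, array becomes [13, 12, 4, 6, 16]
arr[2]=4 <= 16: swap with position 2, array becomes [13, 12, 4, 6, 16]
arr[3]=6 <= 16: swap with position 3, array becomes [13, 12, 4, 6, 16]

Place pivot at position 4: [13, 12, 4, 6, 16]
Pivot position: 4

After partitioning with pivot 16, the array becomes [13, 12, 4, 6, 16]. The pivot is placed at index 4. All elements to the left of the pivot are <= 16, and all elements to the right are > 16.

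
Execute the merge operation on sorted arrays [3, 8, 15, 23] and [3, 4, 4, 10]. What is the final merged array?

Merging process:

Compare 3 vs 3: take 3 from left. Merged: [3]
Compare 8 vs 3: take 3 from right. Merged: [3, 3]
Compare 8 vs 4: take 4 from right. Merged: [3, 3, 4]
Compare 8 vs 4: take 4 from right. Merged: [3, 3, 4, 4]
Compare 8 vs 10: take 8 from left. Merged: [3, 3, 4, 4, 8]
Compare 15 vs 10: take 10 from right. Merged: [3, 3, 4, 4, 8, 10]
Append remaining from left: [15, 23]. Merged: [3, 3, 4, 4, 8, 10, 15, 23]

Final merged array: [3, 3, 4, 4, 8, 10, 15, 23]
Total comparisons: 6

The merged array is [3, 3, 4, 4, 8, 10, 15, 23], requiring 6 comparisons. The merge step runs in O(n) time where n is the total number of elements.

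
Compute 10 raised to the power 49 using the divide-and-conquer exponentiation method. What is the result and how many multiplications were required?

Computing 10^49 by squaring (build up from 10^1; each line after the first costs one multiplication):

10^1 = 10
10^2 = (10^1)^2 = 10^2 = 100
10^3 = 10 * 10^2 = 10 * 100 = 1000
10^6 = (10^3)^2 = 1000^2 = 1000000
10^12 = (10^6)^2 = 1000000^2 = 1000000000000
10^24 = (10^12)^2 = 1000000000000^2 = 1000000000000000000000000
10^48 = (10^24)^2 = 1000000000000000000000000^2 = 1000000000000000000000000000000000000000000000000
10^49 = 10 * 10^48 = 10 * 1000000000000000000000000000000000000000000000000 = 10000000000000000000000000000000000000000000000000

Result: 10000000000000000000000000000000000000000000000000
Multiplications needed: 7 (7 lines after 10^1)

10^49 = 10000000000000000000000000000000000000000000000000. Using exponentiation by squaring, this requires 7 multiplications. The key idea: if the exponent is even, square the half-power; if odd, multiply by the base once.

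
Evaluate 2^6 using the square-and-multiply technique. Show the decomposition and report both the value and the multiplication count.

Computing 2^6 by squaring (build up from 2^1; each line after the first costs one multiplication):

2^1 = 2
2^2 = (2^1)^2 = 2^2 = 4
2^3 = 2 * 2^2 = 2 * 4 = 8
2^6 = (2^3)^2 = 8^2 = 64

Result: 64
Multiplications needed: 3 (3 lines after 2^1)

2^6 = 64. Using exponentiation by squaring, this requires 3 multiplications. The key idea: if the exponent is even, square the half-power; if odd, multiply by the base once.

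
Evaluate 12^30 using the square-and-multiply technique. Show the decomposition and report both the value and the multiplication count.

Computing 12^30 by squaring (build up from 12^1; each line after the first costs one multiplication):

12^1 = 12
12^2 = (12^1)^2 = 12^2 = 144
12^3 = 12 * 12^2 = 12 * 144 = 1728
12^6 = (12^3)^2 = 1728^2 = 2985984
12^7 = 12 * 12^6 = 12 * 2985984 = 35831808
12^14 = (12^7)^2 = 35831808^2 = 1283918464548864
12^15 = 12 * 12^14 = 12 * 1283918464548864 = 15407021574586368
12^30 = (12^15)^2 = 15407021574586368^2 = 237376313799769806328950291431424

Result: 237376313799769806328950291431424
Multiplications needed: 7 (7 lines after 12^1)

12^30 = 237376313799769806328950291431424. Using exponentiation by squaring, this requires 7 multiplications. The key idea: if the exponent is even, square the half-power; if odd, multiply by the base once.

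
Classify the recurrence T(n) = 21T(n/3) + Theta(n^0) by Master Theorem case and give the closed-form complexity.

Master Theorem for T(n) = 21T(n/3) + O(n^0):

a = 21, b = 3, c = 0
log_b(a) = log_3(21) = 2.7712

Case 1: c = 0 < log_3(21) = 2.7712
T(n) = O(n^(log_3 21))

For T(n) = 21T(n/3) + O(n^0): log_3(21) = 2.7712. This is Case 1 of the Master Theorem (c < log_b(a), work dominated by leaves), giving O(n^(log_3 21)).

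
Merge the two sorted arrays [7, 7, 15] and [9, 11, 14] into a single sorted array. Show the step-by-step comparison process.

Merging process:

Compare 7 vs 9: take 7 from left. Merged: [7]
Compare 7 vs 9: take 7 from left. Merged: [7, 7]
Compare 15 vs 9: take 9 from right. Merged: [7, 7, 9]
Compare 15 vs 11: take 11 from right. Merged: [7, 7, 9, 11]
Compare 15 vs 14: take 14 from right. Merged: [7, 7, 9, 11, 14]
Append remaining from left: [15]. Merged: [7, 7, 9, 11, 14, 15]

Final merged array: [7, 7, 9, 11, 14, 15]
Total comparisons: 5

The merged array is [7, 7, 9, 11, 14, 15], requiring 5 comparisons. The merge step runs in O(n) time where n is the total number of elements.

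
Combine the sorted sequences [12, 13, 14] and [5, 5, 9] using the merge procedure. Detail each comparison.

Merging process:

Compare 12 vs 5: take 5 from right. Merged: [5]
Compare 12 vs 5: take 5 from right. Merged: [5, 5]
Compare 12 vs 9: take 9 from right. Merged: [5, 5, 9]
Append remaining from left: [12, 13, 14]. Merged: [5, 5, 9, 12, 13, 14]

Final merged array: [5, 5, 9, 12, 13, 14]
Total comparisons: 3

The merged array is [5, 5, 9, 12, 13, 14], requiring 3 comparisons. The merge step runs in O(n) time where n is the total number of elements.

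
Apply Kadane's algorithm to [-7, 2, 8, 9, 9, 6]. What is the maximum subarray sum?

Using Kadane's algorithm on [-7, 2, 8, 9, 9, 6]:

Scanning through the array:
Position 1 (value 2): max_ending_here = 2, max_so_far = 2
Position 2 (value 8): max_ending_here = 10, max_so_far = 10
Position 3 (value 9): max_ending_here = 19, max_so_far = 19
Position 4 (value 9): max_ending_here = 28, max_so_far = 28
Position 5 (value 6): max_ending_here = 34, max_so_far = 34

Maximum subarray: [2, 8, 9, 9, 6]
Maximum sum: 34

The maximum subarray is [2, 8, 9, 9, 6] with sum 34. This subarray runs from index 1 to index 5.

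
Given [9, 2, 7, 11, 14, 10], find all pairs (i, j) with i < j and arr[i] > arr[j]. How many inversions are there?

Finding inversions in [9, 2, 7, 11, 14, 10]:

(0, 1): arr[0]=9 > arr[1]=2
(0, 2): arr[0]=9 > arr[2]=7
(3, 5): arr[3]=11 > arr[5]=10
(4, 5): arr[4]=14 > arr[5]=10

Total inversions: 4

The array has 4 inversion(s): (0,1), (0,2), (3,5), (4,5). Each pair (i,j) satisfies i < j and arr[i] > arr[j].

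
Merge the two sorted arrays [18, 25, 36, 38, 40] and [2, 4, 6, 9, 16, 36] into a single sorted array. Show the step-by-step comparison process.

Merging process:

Compare 18 vs 2: take 2 from right. Merged: [2]
Compare 18 vs 4: take 4 from right. Merged: [2, 4]
Compare 18 vs 6: take 6 from right. Merged: [2, 4, 6]
Compare 18 vs 9: take 9 from right. Merged: [2, 4, 6, 9]
Compare 18 vs 16: take 16 from right. Merged: [2, 4, 6, 9, 16]
Compare 18 vs 36: take 18 from left. Merged: [2, 4, 6, 9, 16, 18]
Compare 25 vs 36: take 25 from left. Merged: [2, 4, 6, 9, 16, 18, 25]
Compare 36 vs 36: take 36 from left. Merged: [2, 4, 6, 9, 16, 18, 25, 36]
Compare 38 vs 36: take 36 from right. Merged: [2, 4, 6, 9, 16, 18, 25, 36, 36]
Append remaining from left: [38, 40]. Merged: [2, 4, 6, 9, 16, 18, 25, 36, 36, 38, 40]

Final merged array: [2, 4, 6, 9, 16, 18, 25, 36, 36, 38, 40]
Total comparisons: 9

The merged array is [2, 4, 6, 9, 16, 18, 25, 36, 36, 38, 40], requiring 9 comparisons. The merge step runs in O(n) time where n is the total number of elements.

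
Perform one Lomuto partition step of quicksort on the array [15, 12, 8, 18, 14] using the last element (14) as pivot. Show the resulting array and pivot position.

Lomuto partition with pivot = 14:

Initial array: [15, 12, 8, 18, 14]

arr[0]=15 > 14: no swap
arr[1]=12 <= 14: swap with position 0, array becomes [12, 15, 8, 18, 14]
arr[2]=8 <= 14: swap with position 1, array becomes [12, 8, 15, 18, 14]
arr[3]=18 > 14: no swap

Place pivot at position 2: [12, 8, 14, 18, 15]
Pivot position: 2

After partitioning with pivot 14, the array becomes [12, 8, 14, 18, 15]. The pivot is placed at index 2. All elements to the left of the pivot are <= 14, and all elements to the right are > 14.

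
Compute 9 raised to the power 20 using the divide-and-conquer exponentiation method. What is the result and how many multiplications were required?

Computing 9^20 by squaring (build up from 9^1; each line after the first costs one multiplication):

9^1 = 9
9^2 = (9^1)^2 = 9^2 = 81
9^4 = (9^2)^2 = 81^2 = 6561
9^5 = 9 * 9^4 = 9 * 6561 = 59049
9^10 = (9^5)^2 = 59049^2 = 3486784401
9^20 = (9^10)^2 = 3486784401^2 = 12157665459056928801

Result: 12157665459056928801
Multiplications needed: 5 (5 lines after 9^1)

9^20 = 12157665459056928801. Using exponentiation by squaring, this requires 5 multiplications. The key idea: if the exponent is even, square the half-power; if odd, multiply by the base once.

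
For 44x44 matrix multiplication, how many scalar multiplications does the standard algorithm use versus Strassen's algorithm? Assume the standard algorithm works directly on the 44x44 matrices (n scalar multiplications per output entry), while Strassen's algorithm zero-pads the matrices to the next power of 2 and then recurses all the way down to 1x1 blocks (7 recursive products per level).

Matrix multiplication for 44x44 matrices:

Strassen's algorithm requires power-of-2 dimensions. Pad 44x44 to 64x64 (next power of 2).

Standard algorithm: 44^3 = 85184 multiplications
Strassen's algorithm: 7^(log2(64)) = 7^6 = 117649 multiplications
Difference: 85184 - 117649 = -32465 (Strassen uses MORE here due to padding overhead — for small or just-over-power-of-2 n, padding can outweigh the per-level savings)

Standard: 85184 multiplications (44^3). Strassen: 117649 multiplications (7^6, after padding to 64x64). Strassen reduces 8 recursive multiplications to 7 at each level.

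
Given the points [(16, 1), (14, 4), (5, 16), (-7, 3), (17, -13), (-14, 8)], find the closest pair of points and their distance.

Computing all pairwise distances among 6 points:

d((16, 1), (14, 4)) = 3.6056 <-- minimum
d((16, 1), (5, 16)) = 18.6011
d((16, 1), (-7, 3)) = 23.0868
d((16, 1), (17, -13)) = 14.0357
d((16, 1), (-14, 8)) = 30.8058
d((14, 4), (5, 16)) = 15.0
d((14, 4), (-7, 3)) = 21.0238
d((14, 4), (17, -13)) = 17.2627
d((14, 4), (-14, 8)) = 28.2843
d((5, 16), (-7, 3)) = 17.6918
d((5, 16), (17, -13)) = 31.3847
d((5, 16), (-14, 8)) = 20.6155
d((-7, 3), (17, -13)) = 28.8444
d((-7, 3), (-14, 8)) = 8.6023
d((17, -13), (-14, 8)) = 37.4433

Closest pair: (16, 1) and (14, 4) with distance 3.6056

The closest pair is (16, 1) and (14, 4) with Euclidean distance 3.6056. For 6 points, brute-force pairwise comparison is shown above. For large n, the divide-and-conquer algorithm (sort by x, recurse on halves, check the dividing strip) achieves O(n log n).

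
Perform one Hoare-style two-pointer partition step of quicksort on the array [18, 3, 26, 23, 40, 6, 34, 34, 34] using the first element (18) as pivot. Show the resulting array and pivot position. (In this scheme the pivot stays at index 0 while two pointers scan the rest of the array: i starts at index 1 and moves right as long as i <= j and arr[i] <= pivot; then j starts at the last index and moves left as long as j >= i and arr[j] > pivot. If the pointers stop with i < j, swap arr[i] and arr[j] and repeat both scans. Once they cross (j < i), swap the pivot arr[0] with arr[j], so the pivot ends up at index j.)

Hoare-style two-pointer partition with pivot = 18:

Initial array: [18, 3, 26, 23, 40, 6, 34, 34, 34]

Pointers start at i = 1, j = 8.
i stops at index 2 (arr[2]=26 > 18), j stops at index 5 (arr[5]=6 <= 18): swap arr[2] and arr[5], array becomes [18, 3, 6, 23, 40, 26, 34, 34, 34]
i ends at 3, j ends at 2: the pointers have crossed (j < i), so scanning stops.

Swap pivot arr[0] with arr[2] to place pivot at position 2: [6, 3, 18, 23, 40, 26, 34, 34, 34]
Pivot position: 2

After partitioning with pivot 18, the array becomes [6, 3, 18, 23, 40, 26, 34, 34, 34]. The pivot is placed at index 2. All elements to the left of the pivot are <= 18, and all elements to the right are > 18.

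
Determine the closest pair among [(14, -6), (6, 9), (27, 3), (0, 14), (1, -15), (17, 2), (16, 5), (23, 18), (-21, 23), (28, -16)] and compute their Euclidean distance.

Computing all pairwise distances among 10 points:

d((14, -6), (6, 9)) = 17.0
d((14, -6), (27, 3)) = 15.8114
d((14, -6), (0, 14)) = 24.4131
d((14, -6), (1, -15)) = 15.8114
d((14, -6), (17, 2)) = 8.544
d((14, -6), (16, 5)) = 11.1803
d((14, -6), (23, 18)) = 25.632
d((14, -6), (-21, 23)) = 45.4533
d((14, -6), (28, -16)) = 17.2047
d((6, 9), (27, 3)) = 21.8403
d((6, 9), (0, 14)) = 7.8102
d((6, 9), (1, -15)) = 24.5153
d((6, 9), (17, 2)) = 13.0384
d((6, 9), (16, 5)) = 10.7703
d((6, 9), (23, 18)) = 19.2354
d((6, 9), (-21, 23)) = 30.4138
d((6, 9), (28, -16)) = 33.3017
d((27, 3), (0, 14)) = 29.1548
d((27, 3), (1, -15)) = 31.6228
d((27, 3), (17, 2)) = 10.0499
d((27, 3), (16, 5)) = 11.1803
d((27, 3), (23, 18)) = 15.5242
d((27, 3), (-21, 23)) = 52.0
d((27, 3), (28, -16)) = 19.0263
d((0, 14), (1, -15)) = 29.0172
d((0, 14), (17, 2)) = 20.8087
d((0, 14), (16, 5)) = 18.3576
d((0, 14), (23, 18)) = 23.3452
d((0, 14), (-21, 23)) = 22.8473
d((0, 14), (28, -16)) = 41.0366
d((1, -15), (17, 2)) = 23.3452
d((1, -15), (16, 5)) = 25.0
d((1, -15), (23, 18)) = 39.6611
d((1, -15), (-21, 23)) = 43.909
d((1, -15), (28, -16)) = 27.0185
d((17, 2), (16, 5)) = 3.1623 <-- minimum
d((17, 2), (23, 18)) = 17.088
d((17, 2), (-21, 23)) = 43.4166
d((17, 2), (28, -16)) = 21.095
d((16, 5), (23, 18)) = 14.7648
d((16, 5), (-21, 23)) = 41.1461
d((16, 5), (28, -16)) = 24.1868
d((23, 18), (-21, 23)) = 44.2832
d((23, 18), (28, -16)) = 34.3657
d((-21, 23), (28, -16)) = 62.6259

Closest pair: (17, 2) and (16, 5) with distance 3.1623

The closest pair is (17, 2) and (16, 5) with Euclidean distance 3.1623. For 10 points, brute-force pairwise comparison is shown above. For large n, the divide-and-conquer algorithm (sort by x, recurse on halves, check the dividing strip) achieves O(n log n).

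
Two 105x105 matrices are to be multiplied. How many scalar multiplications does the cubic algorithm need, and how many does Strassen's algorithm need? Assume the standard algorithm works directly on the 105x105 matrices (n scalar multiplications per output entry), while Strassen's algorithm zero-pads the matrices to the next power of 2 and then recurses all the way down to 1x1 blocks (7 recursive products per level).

Matrix multiplication for 105x105 matrices:

Strassen's algorithm requires power-of-2 dimensions. Pad 105x105 to 128x128 (next power of 2).

Standard algorithm: 105^3 = 1157625 multiplications
Strassen's algorithm: 7^(log2(128)) = 7^7 = 823543 multiplications
Savings: 1157625 - 823543 = 334082 multiplications

Standard: 1157625 multiplications (105^3). Strassen: 823543 multiplications (7^7, after padding to 128x128). Strassen reduces 8 recursive multiplications to 7 at each level.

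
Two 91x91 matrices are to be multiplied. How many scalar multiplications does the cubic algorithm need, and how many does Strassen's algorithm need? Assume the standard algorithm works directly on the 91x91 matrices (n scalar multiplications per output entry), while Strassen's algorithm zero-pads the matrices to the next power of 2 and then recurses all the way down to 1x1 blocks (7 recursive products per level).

Matrix multiplication for 91x91 matrices:

Strassen's algorithm requires power-of-2 dimensions. Pad 91x91 to 128x128 (next power of 2).

Standard algorithm: 91^3 = 753571 multiplications
Strassen's algorithm: 7^(log2(128)) = 7^7 = 823543 multiplications
Difference: 753571 - 823543 = -69972 (Strassen uses MORE here due to padding overhead — for small or just-over-power-of-2 n, padding can outweigh the per-level savings)

Standard: 753571 multiplications (91^3). Strassen: 823543 multiplications (7^7, after padding to 128x128). Strassen reduces 8 recursive multiplications to 7 at each level.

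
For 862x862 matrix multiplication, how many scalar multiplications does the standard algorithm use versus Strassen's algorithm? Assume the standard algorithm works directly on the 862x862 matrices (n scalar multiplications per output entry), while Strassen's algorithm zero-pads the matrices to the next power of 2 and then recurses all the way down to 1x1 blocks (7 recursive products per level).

Matrix multiplication for 862x862 matrices:

Strassen's algorithm requires power-of-2 dimensions. Pad 862x862 to 1024x1024 (next power of 2).

Standard algorithm: 862^3 = 640503928 multiplications
Strassen's algorithm: 7^(log2(1024)) = 7^10 = 282475249 multiplications
Savings: 640503928 - 282475249 = 358028679 multiplications

Standard: 640503928 multiplications (862^3). Strassen: 282475249 multiplications (7^10, after padding to 1024x1024). Strassen reduces 8 recursive multiplications to 7 at each level.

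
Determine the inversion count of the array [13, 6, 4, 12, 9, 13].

Finding inversions in [13, 6, 4, 12, 9, 13]:

(0, 1): arr[0]=13 > arr[1]=6
(0, 2): arr[0]=13 > arr[2]=4
(0, 3): arr[0]=13 > arr[3]=12
(0, 4): arr[0]=13 > arr[4]=9
(1, 2): arr[1]=6 > arr[2]=4
(3, 4): arr[3]=12 > arr[4]=9

Total inversions: 6

The array has 6 inversion(s): (0,1), (0,2), (0,3), (0,4), (1,2), (3,4). Each pair (i,j) satisfies i < j and arr[i] > arr[j].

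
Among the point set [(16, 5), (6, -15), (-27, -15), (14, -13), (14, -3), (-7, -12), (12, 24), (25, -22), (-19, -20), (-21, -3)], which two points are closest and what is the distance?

Computing all pairwise distances among 10 points:

d((16, 5), (6, -15)) = 22.3607
d((16, 5), (-27, -15)) = 47.4236
d((16, 5), (14, -13)) = 18.1108
d((16, 5), (14, -3)) = 8.2462 <-- minimum
d((16, 5), (-7, -12)) = 28.6007
d((16, 5), (12, 24)) = 19.4165
d((16, 5), (25, -22)) = 28.4605
d((16, 5), (-19, -20)) = 43.0116
d((16, 5), (-21, -3)) = 37.855
d((6, -15), (-27, -15)) = 33.0
d((6, -15), (14, -13)) = 8.2462 <-- minimum
d((6, -15), (14, -3)) = 14.4222
d((6, -15), (-7, -12)) = 13.3417
d((6, -15), (12, 24)) = 39.4588
d((6, -15), (25, -22)) = 20.2485
d((6, -15), (-19, -20)) = 25.4951
d((6, -15), (-21, -3)) = 29.5466
d((-27, -15), (14, -13)) = 41.0488
d((-27, -15), (14, -3)) = 42.72
d((-27, -15), (-7, -12)) = 20.2237
d((-27, -15), (12, 24)) = 55.1543
d((-27, -15), (25, -22)) = 52.469
d((-27, -15), (-19, -20)) = 9.434
d((-27, -15), (-21, -3)) = 13.4164
d((14, -13), (14, -3)) = 10.0
d((14, -13), (-7, -12)) = 21.0238
d((14, -13), (12, 24)) = 37.054
d((14, -13), (25, -22)) = 14.2127
d((14, -13), (-19, -20)) = 33.7343
d((14, -13), (-21, -3)) = 36.4005
d((14, -3), (-7, -12)) = 22.8473
d((14, -3), (12, 24)) = 27.074
d((14, -3), (25, -22)) = 21.9545
d((14, -3), (-19, -20)) = 37.1214
d((14, -3), (-21, -3)) = 35.0
d((-7, -12), (12, 24)) = 40.7063
d((-7, -12), (25, -22)) = 33.5261
d((-7, -12), (-19, -20)) = 14.4222
d((-7, -12), (-21, -3)) = 16.6433
d((12, 24), (25, -22)) = 47.8017
d((12, 24), (-19, -20)) = 53.8238
d((12, 24), (-21, -3)) = 42.638
d((25, -22), (-19, -20)) = 44.0454
d((25, -22), (-21, -3)) = 49.7695
d((-19, -20), (-21, -3)) = 17.1172

Minimum distance: 8.2462 (tie among 2 pairs: (16, 5) and (14, -3); (6, -15) and (14, -13))

The minimum Euclidean distance is 8.2462. There is a tie: 2 pairs achieve this minimum — (16, 5) and (14, -3); (6, -15) and (14, -13). Any of these is a valid closest pair. For 10 points, brute-force pairwise comparison is shown above. For large n, the divide-and-conquer algorithm (sort by x, recurse on halves, check the dividing strip) achieves O(n log n).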